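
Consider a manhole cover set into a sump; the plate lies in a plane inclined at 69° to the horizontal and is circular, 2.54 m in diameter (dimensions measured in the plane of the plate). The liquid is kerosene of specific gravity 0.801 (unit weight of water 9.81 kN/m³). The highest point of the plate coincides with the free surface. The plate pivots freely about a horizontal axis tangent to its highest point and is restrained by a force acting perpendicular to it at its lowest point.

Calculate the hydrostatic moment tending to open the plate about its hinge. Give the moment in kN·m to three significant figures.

M ≈ 74.9 kN·m

γ = 0.801 × 9.81 = 7.85781 kN/m³.
Let θ = 69° be the plate's angle to the horizontal; measure y along the incline from where the plane meets the free surface. Vertical depth h = y·sinθ with sinθ = 0.933580.
The centroid is at the centre, 1.27 m below the top of the plate, so y_c = 1.27 m and h_c = 1.27 × 0.933580 = 1.18565 m.
A = π(1.27)² = 5.06707 m².
Resultant F = γ·h_c·A = 7.85781 × 1.18565 × 5.06707 = 47.2079 kN.
I_c = πr⁴/4 = π × 1.27⁴/4 = 2.04317 m⁴.
Centre of pressure: y_p = y_c + I_c/(y_c·A) = 1.27 + 2.04317/(1.27 × 5.06707) = 1.27 + 0.3175 = 1.5875 m along the plane.
The resultant acts 1.27 + 0.3175 = 1.5875 m (along the plate) below the hinge at the top edge, so the moment about the hinge is M = F × 1.5875 = 47.2079 × 1.5875 = 74.9425 kN·m.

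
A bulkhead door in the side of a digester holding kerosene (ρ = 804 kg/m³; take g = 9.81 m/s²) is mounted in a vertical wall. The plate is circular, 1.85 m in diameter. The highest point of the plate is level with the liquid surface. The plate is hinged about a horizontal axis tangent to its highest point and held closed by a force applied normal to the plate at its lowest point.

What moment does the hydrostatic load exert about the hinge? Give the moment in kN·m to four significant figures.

M ≈ 22.68 kN·m

γ = ρg = 804 × 9.81 / 1000 = 7.88724 kN/m³.
The centroid is at the centre, 0.925 m below the top of the plate, so the centroid depth is h_c = 0.925 m.
A = π(0.925)² = 2.68803 m².
Resultant F = γ·h_c·A = 7.88724 × 0.925 × 2.68803 = 19.6111 kN.
I_c = πr⁴/4 = π × 0.925⁴/4 = 0.574985 m⁴.
Centre of pressure: y_p = y_c + I_c/(y_c·A) = 0.925 + 0.574985/(0.925 × 2.68803) = 0.925 + 0.231249 = 1.15625 m along the plane.
The resultant acts 0.925 + 0.231249 = 1.15625 m (along the plate) below the hinge at the top edge, so the moment about the hinge is M = F × 1.15625 = 19.6111 × 1.15625 = 22.6753 kN·m.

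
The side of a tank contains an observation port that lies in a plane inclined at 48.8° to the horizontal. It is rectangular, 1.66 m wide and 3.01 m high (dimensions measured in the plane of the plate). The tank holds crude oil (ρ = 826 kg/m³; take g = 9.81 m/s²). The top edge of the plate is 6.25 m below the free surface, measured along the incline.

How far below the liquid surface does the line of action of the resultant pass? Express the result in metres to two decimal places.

h_p = 5.91 m

γ = ρg = 826 × 9.81 / 1000 = 8.10306 kN/m³.
Let θ = 48.8° be the plate's angle to the horizontal; measure y along the incline from where the plane meets the free surface. Vertical depth h = y·sinθ with sinθ = 0.752415.
The centroid lies 3.01/2 = 1.505 m below the top edge, so y_c = 6.25 + 1.505 = 7.755 m and h_c = 7.755 × 0.752415 = 5.83498 m.
A = 1.66 × 3.01 = 4.9966 m².
Resultant F = γ·h_c·A = 8.10306 × 5.83498 × 4.9966 = 236.245 kN.
I_c = b·h³/12 = 1.66 × 3.01³/12 = 3.77247 m⁴.
Centre of pressure: y_p = y_c + I_c/(y_c·A) = 7.755 + 3.77247/(7.755 × 4.9966) = 7.755 + 0.0973575 = 7.85236 m along the plane.
Vertically, h_p = y_p·sinθ = 7.85236 × 0.752415 = 5.90823 m.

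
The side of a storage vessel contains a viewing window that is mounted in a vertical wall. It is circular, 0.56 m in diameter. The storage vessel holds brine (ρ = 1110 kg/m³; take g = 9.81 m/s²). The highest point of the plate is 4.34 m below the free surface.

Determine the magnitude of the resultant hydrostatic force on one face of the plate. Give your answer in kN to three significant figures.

γ = ρg = 1110 × 9.81 / 1000 = 10.8891 kN/m³.
The centroid is at the centre, 0.28 m below the top of the plate, so the centroid depth is h_c = 4.34 + 0.28 = 4.62 m.
A = π(0.28)² = 0.246301 m².
Resultant F = γ·h_c·A = 10.8891 × 4.62 × 0.246301 = 12.3908 kN.

F ≈ 12.4 kN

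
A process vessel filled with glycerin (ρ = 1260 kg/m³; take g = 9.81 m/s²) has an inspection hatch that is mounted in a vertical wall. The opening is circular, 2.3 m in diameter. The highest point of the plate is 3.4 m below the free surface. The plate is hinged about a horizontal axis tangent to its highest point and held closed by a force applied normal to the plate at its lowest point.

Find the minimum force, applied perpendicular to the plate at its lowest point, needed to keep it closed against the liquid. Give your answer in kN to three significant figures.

P ≈ 124 kN

γ = ρg = 1260 × 9.81 / 1000 = 12.3606 kN/m³.
The centroid is at the centre, 1.15 m below the top of the plate, so the centroid depth is h_c = 3.4 + 1.15 = 4.55 m.
A = π(1.15)² = 4.15476 m².
Resultant F = γ·h_c·A = 12.3606 × 4.55 × 4.15476 = 233.667 kN.
I_c = πr⁴/4 = π × 1.15⁴/4 = 1.37367 m⁴.
Centre of pressure: y_p = y_c + I_c/(y_c·A) = 4.55 + 1.37367/(4.55 × 4.15476) = 4.55 + 0.072665 = 4.62266 m along the plane.
The resultant acts 1.15 + 0.072665 = 1.22266 m (along the plate) below the hinge at the top edge, so the moment about the hinge is M = F × 1.22266 = 233.667 × 1.22266 = 285.695 kN·m.
A normal force at the bottom, 2.3 m from the hinge, must supply this moment: P = 285.695/2.3 = 124.215 kN.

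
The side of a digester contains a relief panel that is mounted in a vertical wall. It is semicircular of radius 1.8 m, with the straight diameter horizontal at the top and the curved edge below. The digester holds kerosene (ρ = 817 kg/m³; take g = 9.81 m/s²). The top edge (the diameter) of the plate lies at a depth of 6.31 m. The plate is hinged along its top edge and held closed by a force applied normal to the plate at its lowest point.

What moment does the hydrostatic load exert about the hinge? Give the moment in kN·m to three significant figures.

M ≈ 230 kN·m

γ = ρg = 817 × 9.81 / 1000 = 8.01477 kN/m³.
The centroid of a semicircle lies 4r/(3π) = 0.763944 m from the diameter, here below the top edge, so the centroid depth is h_c = 6.31 + 0.763944 = 7.07394 m.
A = πr²/2 = π × 1.8²/2 = 5.08938 m².
Resultant F = γ·h_c·A = 8.01477 × 7.07394 × 5.08938 = 288.547 kN.
I_c = (π/8 − 8/(9π))·r⁴ = 0.109757 × 1.8⁴ = 1.15219 m⁴.
Centre of pressure: y_p = y_c + I_c/(y_c·A) = 7.07394 + 1.15219/(7.07394 × 5.08938) = 7.07394 + 0.0320035 = 7.10594 m along the plane.
The resultant acts 0.763944 + 0.0320035 = 0.795947 m (along the plate) below the hinge at the top edge, so the moment about the hinge is M = F × 0.795947 = 288.547 × 0.795947 = 229.668 kN·m.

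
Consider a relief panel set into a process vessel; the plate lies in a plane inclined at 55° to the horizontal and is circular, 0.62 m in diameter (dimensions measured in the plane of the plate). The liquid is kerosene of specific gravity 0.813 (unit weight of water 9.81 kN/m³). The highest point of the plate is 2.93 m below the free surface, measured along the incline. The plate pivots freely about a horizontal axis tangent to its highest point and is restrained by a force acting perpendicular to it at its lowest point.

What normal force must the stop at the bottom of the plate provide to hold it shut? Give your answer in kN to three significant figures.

γ = 0.813 × 9.81 = 7.97553 kN/m³.
Let θ = 55° be the plate's angle to the horizontal; measure y along the incline from where the plane meets the free surface. Vertical depth h = y·sinθ with sinθ = 0.819152.
The centroid is at the centre, 0.31 m below the top of the plate, so y_c = 2.93 + 0.31 = 3.24 m and h_c = 3.24 × 0.819152 = 2.65405 m.
A = π(0.31)² = 0.301907 m².
Resultant F = γ·h_c·A = 7.97553 × 2.65405 × 0.301907 = 6.3906 kN.
I_c = πr⁴/4 = π × 0.31⁴/4 = 0.00725332 m⁴.
Centre of pressure: y_p = y_c + I_c/(y_c·A) = 3.24 + 0.00725332/(3.24 × 0.301907) = 3.24 + 0.00741513 = 3.24742 m along the plane.
The resultant acts 0.31 + 0.00741513 = 0.317415 m (along the plate) below the hinge at the top edge, so the moment about the hinge is M = F × 0.317415 = 6.3906 × 0.317415 = 2.02847 kN·m.
A normal force at the bottom, 0.62 m from the hinge, must supply this moment: P = 2.02847/0.62 = 3.27173 kN.

P ≈ 3.27 kN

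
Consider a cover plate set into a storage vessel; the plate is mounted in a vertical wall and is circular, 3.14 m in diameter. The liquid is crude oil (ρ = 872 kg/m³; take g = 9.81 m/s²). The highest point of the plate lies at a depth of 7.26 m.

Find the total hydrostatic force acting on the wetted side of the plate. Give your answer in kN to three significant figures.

γ = ρg = 872 × 9.81 / 1000 = 8.55432 kN/m³.
The centroid is at the centre, 1.57 m below the top of the plate, so the centroid depth is h_c = 7.26 + 1.57 = 8.83 m.
A = π(1.57)² = 7.74371 m².
Resultant F = γ·h_c·A = 8.55432 × 8.83 × 7.74371 = 584.918 kN.

F ≈ 585 kN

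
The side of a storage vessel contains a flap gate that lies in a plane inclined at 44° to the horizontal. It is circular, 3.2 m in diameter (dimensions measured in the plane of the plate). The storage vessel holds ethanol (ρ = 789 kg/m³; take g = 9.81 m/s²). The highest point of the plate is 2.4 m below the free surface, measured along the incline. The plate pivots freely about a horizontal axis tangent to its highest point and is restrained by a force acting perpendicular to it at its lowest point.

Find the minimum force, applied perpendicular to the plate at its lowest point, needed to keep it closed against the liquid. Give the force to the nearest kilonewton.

P ≈ 95 kN

γ = ρg = 789 × 9.81 / 1000 = 7.74009 kN/m³.
Let θ = 44° be the plate's angle to the horizontal; measure y along the incline from where the plane meets the free surface. Vertical depth h = y·sinθ with sinθ = 0.694658.
The centroid is at the centre, 1.6 m below the top of the plate, so y_c = 2.4 + 1.6 = 4 m and h_c = 4 × 0.694658 = 2.77863 m.
A = π(1.6)² = 8.04248 m².
Resultant F = γ·h_c·A = 7.74009 × 2.77863 × 8.04248 = 172.968 kN.
I_c = πr⁴/4 = π × 1.6⁴/4 = 5.14719 m⁴.
Centre of pressure: y_p = y_c + I_c/(y_c·A) = 4 + 5.14719/(4 × 8.04248) = 4 + 0.16 = 4.16 m along the plane.
The resultant acts 1.6 + 0.16 = 1.76 m (along the plate) below the hinge at the top edge, so the moment about the hinge is M = F × 1.76 = 172.968 × 1.76 = 304.424 kN·m.
A normal force at the bottom, 3.2 m from the hinge, must supply this moment: P = 304.424/3.2 = 95.1325 kN.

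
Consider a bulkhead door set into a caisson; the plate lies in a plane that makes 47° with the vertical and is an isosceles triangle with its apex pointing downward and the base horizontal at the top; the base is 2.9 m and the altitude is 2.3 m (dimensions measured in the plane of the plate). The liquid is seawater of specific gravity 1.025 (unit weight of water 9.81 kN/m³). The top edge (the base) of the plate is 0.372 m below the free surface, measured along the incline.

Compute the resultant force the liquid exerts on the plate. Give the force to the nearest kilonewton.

γ = 1.025 × 9.81 = 10.05525 kN/m³.
The plate makes 47° with the vertical, i.e. θ = 90° − 47° = 43° to the horizontal. Measuring y along the incline from the free-surface line, vertical depth h = y·sinθ with sinθ = 0.681998.
With the apex down, the centroid sits h/3 = 2.3/3 = 0.766667 m below the base (the top edge), so y_c = 0.372 + 0.766667 = 1.13867 m and h_c = 1.13867 × 0.681998 = 0.776571 m.
A = ½ × 2.9 × 2.3 = 3.335 m².
Resultant F = γ·h_c·A = 10.05525 × 0.776571 × 3.335 = 26.0417 kN.

F ≈ 26 kN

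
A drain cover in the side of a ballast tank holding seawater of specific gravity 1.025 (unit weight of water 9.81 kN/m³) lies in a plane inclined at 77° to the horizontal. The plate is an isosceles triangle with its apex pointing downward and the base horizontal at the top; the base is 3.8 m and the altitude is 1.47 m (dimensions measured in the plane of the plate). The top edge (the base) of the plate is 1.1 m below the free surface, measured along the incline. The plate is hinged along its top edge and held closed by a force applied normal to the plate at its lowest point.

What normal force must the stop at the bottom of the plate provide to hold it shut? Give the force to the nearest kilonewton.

P ≈ 17 kN

γ = 1.025 × 9.81 = 10.05525 kN/m³.
Let θ = 77° be the plate's angle to the horizontal; measure y along the incline from where the plane meets the free surface. Vertical depth h = y·sinθ with sinθ = 0.974370.
With the apex down, the centroid sits h/3 = 1.47/3 = 0.49 m below the base (the top edge), so y_c = 1.1 + 0.49 = 1.59 m and h_c = 1.59 × 0.974370 = 1.54925 m.
A = ½ × 3.8 × 1.47 = 2.793 m².
Resultant F = γ·h_c·A = 10.05525 × 1.54925 × 2.793 = 43.5096 kN.
I_c = b·h³/36 = 3.8 × 1.47³/36 = 0.3353 m⁴.
Centre of pressure: y_p = y_c + I_c/(y_c·A) = 1.59 + 0.3353/(1.59 × 2.793) = 1.59 + 0.0755032 = 1.6655 m along the plane.
The resultant acts 0.49 + 0.0755032 = 0.565503 m (along the plate) below the hinge at the top edge, so the moment about the hinge is M = F × 0.565503 = 43.5096 × 0.565503 = 24.6048 kN·m.
A normal force at the bottom, 1.47 m from the hinge, must supply this moment: P = 24.6048/1.47 = 16.738 kN.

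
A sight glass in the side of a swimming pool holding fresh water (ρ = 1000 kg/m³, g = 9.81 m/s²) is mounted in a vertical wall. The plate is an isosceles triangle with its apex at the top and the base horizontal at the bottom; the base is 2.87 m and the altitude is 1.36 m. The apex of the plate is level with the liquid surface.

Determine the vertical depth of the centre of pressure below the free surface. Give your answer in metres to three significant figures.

h_p = 1.02 m

γ = ρg = 1000 × 9.81 = 9810 N/m³ = 9.81 kN/m³.
With the apex up, the centroid sits 2h/3 = 2 × 1.36/3 = 0.906667 m below the apex, so the centroid depth is h_c = 0.906667 m.
A = ½ × 2.87 × 1.36 = 1.9516 m².
Resultant F = γ·h_c·A = 9.81 × 0.906667 × 1.9516 = 17.3583 kN.
I_c = b·h³/36 = 2.87 × 1.36³/36 = 0.200538 m⁴.
Centre of pressure: y_p = y_c + I_c/(y_c·A) = 0.906667 + 0.200538/(0.906667 × 1.9516) = 0.906667 + 0.113333 = 1.02 m along the plane.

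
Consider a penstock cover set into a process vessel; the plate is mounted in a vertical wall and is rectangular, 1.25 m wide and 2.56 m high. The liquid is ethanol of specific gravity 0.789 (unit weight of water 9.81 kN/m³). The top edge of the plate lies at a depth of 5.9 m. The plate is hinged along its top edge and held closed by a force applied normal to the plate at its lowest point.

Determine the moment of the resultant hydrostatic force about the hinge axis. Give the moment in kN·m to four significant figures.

γ = 0.789 × 9.81 = 7.74009 kN/m³.
The centroid lies 2.56/2 = 1.28 m below the top edge, so the centroid depth is h_c = 5.9 + 1.28 = 7.18 m.
A = 1.25 × 2.56 = 3.2 m².
Resultant F = γ·h_c·A = 7.74009 × 7.18 × 3.2 = 177.836 kN.
I_c = b·h³/12 = 1.25 × 2.56³/12 = 1.74763 m⁴.
Centre of pressure: y_p = y_c + I_c/(y_c·A) = 7.18 + 1.74763/(7.18 × 3.2) = 7.18 + 0.0760633 = 7.25606 m along the plane.
The resultant acts 1.28 + 0.0760633 = 1.35606 m (along the plate) below the hinge at the top edge, so the moment about the hinge is M = F × 1.35606 = 177.836 × 1.35606 = 241.156 kN·m.

M ≈ 241.2 kN·m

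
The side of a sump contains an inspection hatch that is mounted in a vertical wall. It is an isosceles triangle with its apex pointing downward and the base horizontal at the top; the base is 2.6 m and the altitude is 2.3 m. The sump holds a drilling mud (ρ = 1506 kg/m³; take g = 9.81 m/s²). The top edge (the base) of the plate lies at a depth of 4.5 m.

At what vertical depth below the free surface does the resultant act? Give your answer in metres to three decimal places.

h_p = 5.322 m

γ = ρg = 1506 × 9.81 / 1000 = 14.77386 kN/m³.
With the apex down, the centroid sits h/3 = 2.3/3 = 0.766667 m below the base (the top edge), so the centroid depth is h_c = 4.5 + 0.766667 = 5.26667 m.
A = ½ × 2.6 × 2.3 = 2.99 m².
Resultant F = γ·h_c·A = 14.77386 × 5.26667 × 2.99 = 232.649 kN.
I_c = b·h³/36 = 2.6 × 2.3³/36 = 0.878728 m⁴.
Centre of pressure: y_p = y_c + I_c/(y_c·A) = 5.26667 + 0.878728/(5.26667 × 2.99) = 5.26667 + 0.0558017 = 5.32247 m along the plane.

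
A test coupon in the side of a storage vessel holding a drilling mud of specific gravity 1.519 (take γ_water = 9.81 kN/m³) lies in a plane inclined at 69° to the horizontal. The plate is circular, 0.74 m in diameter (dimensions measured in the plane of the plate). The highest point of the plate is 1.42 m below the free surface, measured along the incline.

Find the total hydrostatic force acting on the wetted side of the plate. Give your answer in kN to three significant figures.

γ = 1.519 × 9.81 = 14.90139 kN/m³.
Let θ = 69° be the plate's angle to the horizontal; measure y along the incline from where the plane meets the free surface. Vertical depth h = y·sinθ with sinθ = 0.933580.
The centroid is at the centre, 0.37 m below the top of the plate, so y_c = 1.42 + 0.37 = 1.79 m and h_c = 1.79 × 0.933580 = 1.67111 m.
A = π(0.37)² = 0.430084 m².
Resultant F = γ·h_c·A = 14.90139 × 1.67111 × 0.430084 = 10.7099 kN.

F ≈ 10.7 kN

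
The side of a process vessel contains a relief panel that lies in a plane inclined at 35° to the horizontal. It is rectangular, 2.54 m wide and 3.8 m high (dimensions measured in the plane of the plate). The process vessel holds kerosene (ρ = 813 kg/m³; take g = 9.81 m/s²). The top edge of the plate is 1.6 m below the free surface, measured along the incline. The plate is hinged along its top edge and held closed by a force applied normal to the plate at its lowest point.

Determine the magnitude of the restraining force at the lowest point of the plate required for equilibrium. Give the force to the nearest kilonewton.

P ≈ 91 kN

γ = ρg = 813 × 9.81 / 1000 = 7.97553 kN/m³.
Let θ = 35° be the plate's angle to the horizontal; measure y along the incline from where the plane meets the free surface. Vertical depth h = y·sinθ with sinθ = 0.573576.
The centroid lies 3.8/2 = 1.9 m below the top edge, so y_c = 1.6 + 1.9 = 3.5 m and h_c = 3.5 × 0.573576 = 2.00752 m.
A = 2.54 × 3.8 = 9.652 m².
Resultant F = γ·h_c·A = 7.97553 × 2.00752 × 9.652 = 154.539 kN.
I_c = b·h³/12 = 2.54 × 3.8³/12 = 11.6146 m⁴.
Centre of pressure: y_p = y_c + I_c/(y_c·A) = 3.5 + 11.6146/(3.5 × 9.652) = 3.5 + 0.34381 = 3.84381 m along the plane.
The resultant acts 1.9 + 0.34381 = 2.24381 m (along the plate) below the hinge at the top edge, so the moment about the hinge is M = F × 2.24381 = 154.539 × 2.24381 = 346.756 kN·m.
A normal force at the bottom, 3.8 m from the hinge, must supply this moment: P = 346.756/3.8 = 91.2516 kN.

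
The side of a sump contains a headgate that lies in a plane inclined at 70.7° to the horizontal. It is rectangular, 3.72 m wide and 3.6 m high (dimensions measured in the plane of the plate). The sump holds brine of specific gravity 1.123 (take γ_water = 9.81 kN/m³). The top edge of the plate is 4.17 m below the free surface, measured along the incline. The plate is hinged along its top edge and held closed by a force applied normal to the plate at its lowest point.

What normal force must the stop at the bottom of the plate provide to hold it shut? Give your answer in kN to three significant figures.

γ = 1.123 × 9.81 = 11.01663 kN/m³.
Let θ = 70.7° be the plate's angle to the horizontal; measure y along the incline from where the plane meets the free surface. Vertical depth h = y·sinθ with sinθ = 0.943801.
The centroid lies 3.6/2 = 1.8 m below the top edge, so y_c = 4.17 + 1.8 = 5.97 m and h_c = 5.97 × 0.943801 = 5.63449 m.
A = 3.72 × 3.6 = 13.392 m².
Resultant F = γ·h_c·A = 11.01663 × 5.63449 × 13.392 = 831.283 kN.
I_c = b·h³/12 = 3.72 × 3.6³/12 = 14.4634 m⁴.
Centre of pressure: y_p = y_c + I_c/(y_c·A) = 5.97 + 14.4634/(5.97 × 13.392) = 5.97 + 0.180905 = 6.1509 m along the plane.
The resultant acts 1.8 + 0.180905 = 1.98091 m (along the plate) below the hinge at the top edge, so the moment about the hinge is M = F × 1.98091 = 831.283 × 1.98091 = 1646.7 kN·m.
A normal force at the bottom, 3.6 m from the hinge, must supply this moment: P = 1646.7/3.6 = 457.417 kN.

P ≈ 457 kN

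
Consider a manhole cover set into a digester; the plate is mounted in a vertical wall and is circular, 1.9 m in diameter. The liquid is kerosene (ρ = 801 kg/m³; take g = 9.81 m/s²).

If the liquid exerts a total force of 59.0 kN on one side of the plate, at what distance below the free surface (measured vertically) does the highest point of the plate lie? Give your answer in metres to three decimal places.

d_top ≈ 1.698 m

γ = ρg = 801 × 9.81 / 1000 = 7.85781 kN/m³.
A = π(0.95)² = 2.83529 m².
From F = γ·h_c·A, the centroid depth is h_c = 59.0/(7.85781 × 2.83529) = 2.64821 m.
The centroid is at the centre, 0.95 m below the top of the plate, so the highest point sits at h_top = 2.64821 − 0.95 = 1.69821 m below the surface.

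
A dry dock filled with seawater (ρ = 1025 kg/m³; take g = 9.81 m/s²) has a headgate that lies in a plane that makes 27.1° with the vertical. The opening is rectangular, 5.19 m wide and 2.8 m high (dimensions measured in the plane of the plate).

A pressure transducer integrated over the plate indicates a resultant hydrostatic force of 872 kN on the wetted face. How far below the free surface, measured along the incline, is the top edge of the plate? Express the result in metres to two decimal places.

γ = ρg = 1025 × 9.81 / 1000 = 10.05525 kN/m³.
A = 5.19 × 2.8 = 14.532 m².
From F = γ·h_c·A, the centroid depth is h_c = 872/(10.05525 × 14.532) = 5.96758 m.
The plate makes 27.1° with the vertical, i.e. θ = 90° − 27.1° = 62.9° to the horizontal. Measuring y along the incline from the free-surface line, vertical depth h = y·sinθ with sinθ = 0.890213.
Along the incline, y_c = h_c/sinθ = 5.96758/0.890213 = 6.70354 m.
The centroid lies 2.8/2 = 1.4 m below the top edge, so the top edge sits at y_top = 6.70354 − 1.4 = 5.30354 m along the incline.

y_top ≈ 5.30 m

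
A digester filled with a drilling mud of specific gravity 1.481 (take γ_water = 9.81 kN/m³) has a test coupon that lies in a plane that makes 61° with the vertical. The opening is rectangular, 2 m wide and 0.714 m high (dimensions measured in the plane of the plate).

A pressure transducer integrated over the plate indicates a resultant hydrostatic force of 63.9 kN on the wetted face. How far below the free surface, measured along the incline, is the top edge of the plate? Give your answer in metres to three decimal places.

γ = 1.481 × 9.81 = 14.52861 kN/m³.
A = 2 × 0.714 = 1.428 m².
From F = γ·h_c·A, the centroid depth is h_c = 63.9/(14.52861 × 1.428) = 3.07998 m.
The plate makes 61° with the vertical, i.e. θ = 90° − 61° = 29° to the horizontal. Measuring y along the incline from the free-surface line, vertical depth h = y·sinθ with sinθ = 0.484810.
Along the incline, y_c = h_c/sinθ = 3.07998/0.484810 = 6.35296 m.
The centroid lies 0.714/2 = 0.357 m below the top edge, so the top edge sits at y_top = 6.35296 − 0.357 = 5.99596 m along the incline.

y_top ≈ 5.996 m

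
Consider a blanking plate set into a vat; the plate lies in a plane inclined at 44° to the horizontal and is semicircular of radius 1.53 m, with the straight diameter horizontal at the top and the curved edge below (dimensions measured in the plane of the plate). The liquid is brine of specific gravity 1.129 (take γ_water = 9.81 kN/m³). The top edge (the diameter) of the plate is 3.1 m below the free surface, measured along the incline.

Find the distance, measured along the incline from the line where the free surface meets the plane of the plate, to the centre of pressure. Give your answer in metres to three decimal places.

γ = 1.129 × 9.81 = 11.07549 kN/m³.
Let θ = 44° be the plate's angle to the horizontal; measure y along the incline from where the plane meets the free surface. Vertical depth h = y·sinθ with sinθ = 0.694658.
The centroid of a semicircle lies 4r/(3π) = 0.649352 m from the diameter, here below the top edge, so y_c = 3.1 + 0.649352 = 3.74935 m and h_c = 3.74935 × 0.694658 = 2.60452 m.
A = πr²/2 = π × 1.53²/2 = 3.67708 m².
Resultant F = γ·h_c·A = 11.07549 × 2.60452 × 3.67708 = 106.07 kN.
I_c = (π/8 − 8/(9π))·r⁴ = 0.109757 × 1.53⁴ = 0.601448 m⁴.
Centre of pressure: y_p = y_c + I_c/(y_c·A) = 3.74935 + 0.601448/(3.74935 × 3.67708) = 3.74935 + 0.0436254 = 3.79298 m along the plane.

y_p = 3.793 m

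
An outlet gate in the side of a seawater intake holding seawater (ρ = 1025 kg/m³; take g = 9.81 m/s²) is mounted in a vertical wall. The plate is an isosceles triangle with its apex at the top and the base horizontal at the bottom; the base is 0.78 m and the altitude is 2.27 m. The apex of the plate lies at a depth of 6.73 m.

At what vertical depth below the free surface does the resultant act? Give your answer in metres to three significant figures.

γ = ρg = 1025 × 9.81 / 1000 = 10.05525 kN/m³.
With the apex up, the centroid sits 2h/3 = 2 × 2.27/3 = 1.51333 m below the apex, so the centroid depth is h_c = 6.73 + 1.51333 = 8.24333 m.
A = ½ × 0.78 × 2.27 = 0.8853 m².
Resultant F = γ·h_c·A = 10.05525 × 8.24333 × 0.8853 = 73.3814 kN.
I_c = b·h³/36 = 0.78 × 2.27³/36 = 0.253437 m⁴.
Centre of pressure: y_p = y_c + I_c/(y_c·A) = 8.24333 + 0.253437/(8.24333 × 0.8853) = 8.24333 + 0.0347278 = 8.27806 m along the plane.

h_p = 8.28 m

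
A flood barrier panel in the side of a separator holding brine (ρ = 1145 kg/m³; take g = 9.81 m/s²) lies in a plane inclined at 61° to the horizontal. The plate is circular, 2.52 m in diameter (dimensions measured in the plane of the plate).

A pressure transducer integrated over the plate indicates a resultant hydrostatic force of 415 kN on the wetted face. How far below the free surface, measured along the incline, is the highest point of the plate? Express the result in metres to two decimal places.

γ = ρg = 1145 × 9.81 / 1000 = 11.23245 kN/m³.
A = π(1.26)² = 4.98759 m².
From F = γ·h_c·A, the centroid depth is h_c = 415/(11.23245 × 4.98759) = 7.40769 m.
Let θ = 61° be the plate's angle to the horizontal; measure y along the incline from where the plane meets the free surface. Vertical depth h = y·sinθ with sinθ = 0.874620.
Along the incline, y_c = h_c/sinθ = 7.40769/0.874620 = 8.46961 m.
The centroid is at the centre, 1.26 m below the top of the plate, so the highest point sits at y_top = 8.46961 − 1.26 = 7.20961 m along the incline.

y_top ≈ 7.21 m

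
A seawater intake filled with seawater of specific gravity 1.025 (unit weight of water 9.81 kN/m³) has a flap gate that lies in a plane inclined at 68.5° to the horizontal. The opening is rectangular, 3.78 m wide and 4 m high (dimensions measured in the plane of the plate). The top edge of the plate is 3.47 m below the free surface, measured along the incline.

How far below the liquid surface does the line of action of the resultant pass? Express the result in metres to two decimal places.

h_p = 5.32 m

γ = 1.025 × 9.81 = 10.05525 kN/m³.
Let θ = 68.5° be the plate's angle to the horizontal; measure y along the incline from where the plane meets the free surface. Vertical depth h = y·sinθ with sinθ = 0.930418.
The centroid lies 4/2 = 2 m below the top edge, so y_c = 3.47 + 2 = 5.47 m and h_c = 5.47 × 0.930418 = 5.08939 m.
A = 3.78 × 4 = 15.12 m².
Resultant F = γ·h_c·A = 10.05525 × 5.08939 × 15.12 = 773.767 kN.
I_c = b·h³/12 = 3.78 × 4³/12 = 20.16 m⁴.
Centre of pressure: y_p = y_c + I_c/(y_c·A) = 5.47 + 20.16/(5.47 × 15.12) = 5.47 + 0.243754 = 5.71375 m along the plane.
Vertically, h_p = y_p·sinθ = 5.71375 × 0.930418 = 5.31618 m.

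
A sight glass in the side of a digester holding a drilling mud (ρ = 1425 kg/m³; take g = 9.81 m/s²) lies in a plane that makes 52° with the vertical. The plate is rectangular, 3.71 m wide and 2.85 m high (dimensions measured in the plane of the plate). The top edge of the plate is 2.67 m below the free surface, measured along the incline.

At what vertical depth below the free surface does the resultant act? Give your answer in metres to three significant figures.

h_p = 2.62 m

γ = ρg = 1425 × 9.81 / 1000 = 13.97925 kN/m³.
The plate makes 52° with the vertical, i.e. θ = 90° − 52° = 38° to the horizontal. Measuring y along the incline from the free-surface line, vertical depth h = y·sinθ with sinθ = 0.615661.
The centroid lies 2.85/2 = 1.425 m below the top edge, so y_c = 2.67 + 1.425 = 4.095 m and h_c = 4.095 × 0.615661 = 2.52113 m.
A = 3.71 × 2.85 = 10.5735 m².
Resultant F = γ·h_c·A = 13.97925 × 2.52113 × 10.5735 = 372.647 kN.
I_c = b·h³/12 = 3.71 × 2.85³/12 = 7.15694 m⁴.
Centre of pressure: y_p = y_c + I_c/(y_c·A) = 4.095 + 7.15694/(4.095 × 10.5735) = 4.095 + 0.165293 = 4.26029 m along the plane.
Vertically, h_p = y_p·sinθ = 4.26029 × 0.615661 = 2.62289 m.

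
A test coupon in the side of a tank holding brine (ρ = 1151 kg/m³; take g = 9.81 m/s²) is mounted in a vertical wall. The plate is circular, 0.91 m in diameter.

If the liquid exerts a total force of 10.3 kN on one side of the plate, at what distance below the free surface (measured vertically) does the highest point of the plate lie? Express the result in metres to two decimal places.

d_top ≈ 0.95 m

γ = ρg = 1151 × 9.81 / 1000 = 11.29131 kN/m³.
A = π(0.455)² = 0.650388 m².
From F = γ·h_c·A, the centroid depth is h_c = 10.3/(11.29131 × 0.650388) = 1.40256 m.
The centroid is at the centre, 0.455 m below the top of the plate, so the highest point sits at h_top = 1.40256 − 0.455 = 0.94756 m below the surface.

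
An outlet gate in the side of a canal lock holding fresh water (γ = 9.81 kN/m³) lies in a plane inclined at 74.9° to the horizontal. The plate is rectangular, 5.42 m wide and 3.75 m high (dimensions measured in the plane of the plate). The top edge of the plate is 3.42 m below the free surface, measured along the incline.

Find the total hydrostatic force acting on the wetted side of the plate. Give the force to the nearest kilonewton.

γ = 9.81 kN/m³.
Let θ = 74.9° be the plate's angle to the horizontal; measure y along the incline from where the plane meets the free surface. Vertical depth h = y·sinθ with sinθ = 0.965473.
The centroid lies 3.75/2 = 1.875 m below the top edge, so y_c = 3.42 + 1.875 = 5.295 m and h_c = 5.295 × 0.965473 = 5.11218 m.
A = 5.42 × 3.75 = 20.325 m².
Resultant F = γ·h_c·A = 9.81 × 5.11218 × 20.325 = 1019.31 kN.

F ≈ 1019 kN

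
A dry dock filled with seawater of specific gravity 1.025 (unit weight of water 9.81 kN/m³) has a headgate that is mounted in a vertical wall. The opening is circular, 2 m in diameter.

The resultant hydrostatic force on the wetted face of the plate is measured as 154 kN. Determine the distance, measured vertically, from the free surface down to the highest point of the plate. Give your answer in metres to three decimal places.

γ = 1.025 × 9.81 = 10.05525 kN/m³.
A = π(1)² = 3.14159 m².
From F = γ·h_c·A, the centroid depth is h_c = 154/(10.05525 × 3.14159) = 4.87504 m.
The centroid is at the centre, 1 m below the top of the plate, so the highest point sits at h_top = 4.87504 − 1 = 3.87504 m below the surface.

d_top ≈ 3.875 m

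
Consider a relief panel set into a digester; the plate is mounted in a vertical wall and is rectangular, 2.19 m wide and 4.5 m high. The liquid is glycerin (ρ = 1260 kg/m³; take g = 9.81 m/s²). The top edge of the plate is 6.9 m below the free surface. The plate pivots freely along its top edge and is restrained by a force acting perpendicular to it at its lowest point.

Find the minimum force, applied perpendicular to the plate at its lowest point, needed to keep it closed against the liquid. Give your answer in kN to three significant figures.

P ≈ 603 kN

γ = ρg = 1260 × 9.81 / 1000 = 12.3606 kN/m³.
The centroid lies 4.5/2 = 2.25 m below the top edge, so the centroid depth is h_c = 6.9 + 2.25 = 9.15 m.
A = 2.19 × 4.5 = 9.855 m².
Resultant F = γ·h_c·A = 12.3606 × 9.15 × 9.855 = 1114.6 kN.
I_c = b·h³/12 = 2.19 × 4.5³/12 = 16.6303 m⁴.
Centre of pressure: y_p = y_c + I_c/(y_c·A) = 9.15 + 16.6303/(9.15 × 9.855) = 9.15 + 0.184426 = 9.33443 m along the plane.
The resultant acts 2.25 + 0.184426 = 2.43443 m (along the plate) below the hinge at the top edge, so the moment about the hinge is M = F × 2.43443 = 1114.6 × 2.43443 = 2713.42 kN·m.
A normal force at the bottom, 4.5 m from the hinge, must supply this moment: P = 2713.42/4.5 = 602.982 kN.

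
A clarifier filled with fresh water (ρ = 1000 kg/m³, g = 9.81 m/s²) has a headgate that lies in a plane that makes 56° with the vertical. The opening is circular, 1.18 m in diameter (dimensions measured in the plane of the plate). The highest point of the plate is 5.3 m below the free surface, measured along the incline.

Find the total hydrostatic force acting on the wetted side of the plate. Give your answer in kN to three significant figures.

γ = ρg = 1000 × 9.81 = 9810 N/m³ = 9.81 kN/m³.
The plate makes 56° with the vertical, i.e. θ = 90° − 56° = 34° to the horizontal. Measuring y along the incline from the free-surface line, vertical depth h = y·sinθ with sinθ = 0.559193.
The centroid is at the centre, 0.59 m below the top of the plate, so y_c = 5.3 + 0.59 = 5.89 m and h_c = 5.89 × 0.559193 = 3.29365 m.
A = π(0.59)² = 1.09359 m².
Resultant F = γ·h_c·A = 9.81 × 3.29365 × 1.09359 = 35.3347 kN.

F ≈ 35.3 kN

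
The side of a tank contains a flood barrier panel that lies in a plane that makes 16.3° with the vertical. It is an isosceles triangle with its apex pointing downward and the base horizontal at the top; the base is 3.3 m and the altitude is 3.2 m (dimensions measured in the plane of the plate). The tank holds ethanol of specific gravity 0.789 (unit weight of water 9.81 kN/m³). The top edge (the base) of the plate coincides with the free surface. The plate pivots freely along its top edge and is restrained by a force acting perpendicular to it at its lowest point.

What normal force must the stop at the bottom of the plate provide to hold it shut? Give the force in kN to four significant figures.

P ≈ 20.92 kN

γ = 0.789 × 9.81 = 7.74009 kN/m³.
The plate makes 16.3° with the vertical, i.e. θ = 90° − 16.3° = 73.7° to the horizontal. Measuring y along the incline from the free-surface line, vertical depth h = y·sinθ with sinθ = 0.959805.
With the apex down, the centroid sits h/3 = 3.2/3 = 1.06667 m below the base (the top edge), so y_c = 1.06667 m and h_c = 1.06667 × 0.959805 = 1.0238 m.
A = ½ × 3.3 × 3.2 = 5.28 m².
Resultant F = γ·h_c·A = 7.74009 × 1.0238 × 5.28 = 41.8403 kN.
I_c = b·h³/36 = 3.3 × 3.2³/36 = 3.00373 m⁴.
Centre of pressure: y_p = y_c + I_c/(y_c·A) = 1.06667 + 3.00373/(1.06667 × 5.28) = 1.06667 + 0.533331 = 1.6 m along the plane.
The resultant acts 1.06667 + 0.533331 = 1.6 m (along the plate) below the hinge at the top edge, so the moment about the hinge is M = F × 1.6 = 41.8403 × 1.6 = 66.9445 kN·m.
A normal force at the bottom, 3.2 m from the hinge, must supply this moment: P = 66.9445/3.2 = 20.9202 kN.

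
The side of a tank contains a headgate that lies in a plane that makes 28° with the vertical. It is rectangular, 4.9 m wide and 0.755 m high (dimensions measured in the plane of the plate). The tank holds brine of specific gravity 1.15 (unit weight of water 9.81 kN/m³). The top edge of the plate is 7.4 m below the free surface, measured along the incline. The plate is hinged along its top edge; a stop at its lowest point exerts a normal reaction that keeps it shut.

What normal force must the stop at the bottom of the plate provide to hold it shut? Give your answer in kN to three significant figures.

P ≈ 146 kN

γ = 1.15 × 9.81 = 11.2815 kN/m³.
The plate makes 28° with the vertical, i.e. θ = 90° − 28° = 62° to the horizontal. Measuring y along the incline from the free-surface line, vertical depth h = y·sinθ with sinθ = 0.882948.
The centroid lies 0.755/2 = 0.3775 m below the top edge, so y_c = 7.4 + 0.3775 = 7.7775 m and h_c = 7.7775 × 0.882948 = 6.86713 m.
A = 4.9 × 0.755 = 3.6995 m².
Resultant F = γ·h_c·A = 11.2815 × 6.86713 × 3.6995 = 286.606 kN.
I_c = b·h³/12 = 4.9 × 0.755³/12 = 0.175734 m⁴.
Centre of pressure: y_p = y_c + I_c/(y_c·A) = 7.7775 + 0.175734/(7.7775 × 3.6995) = 7.7775 + 0.00610763 = 7.78361 m along the plane.
The resultant acts 0.3775 + 0.00610763 = 0.383608 m (along the plate) below the hinge at the top edge, so the moment about the hinge is M = F × 0.383608 = 286.606 × 0.383608 = 109.944 kN·m.
A normal force at the bottom, 0.755 m from the hinge, must supply this moment: P = 109.944/0.755 = 145.621 kN.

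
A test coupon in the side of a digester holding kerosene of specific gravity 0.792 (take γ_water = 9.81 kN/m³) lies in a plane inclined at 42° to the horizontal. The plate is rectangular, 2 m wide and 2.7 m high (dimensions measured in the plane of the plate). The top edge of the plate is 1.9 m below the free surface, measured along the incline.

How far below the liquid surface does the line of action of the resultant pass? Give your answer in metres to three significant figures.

γ = 0.792 × 9.81 = 7.76952 kN/m³.
Let θ = 42° be the plate's angle to the horizontal; measure y along the incline from where the plane meets the free surface. Vertical depth h = y·sinθ with sinθ = 0.669131.
The centroid lies 2.7/2 = 1.35 m below the top edge, so y_c = 1.9 + 1.35 = 3.25 m and h_c = 3.25 × 0.669131 = 2.17468 m.
A = 2 × 2.7 = 5.4 m².
Resultant F = γ·h_c·A = 7.76952 × 2.17468 × 5.4 = 91.2396 kN.
I_c = b·h³/12 = 2 × 2.7³/12 = 3.2805 m⁴.
Centre of pressure: y_p = y_c + I_c/(y_c·A) = 3.25 + 3.2805/(3.25 × 5.4) = 3.25 + 0.186923 = 3.43692 m along the plane.
Vertically, h_p = y_p·sinθ = 3.43692 × 0.669131 = 2.29975 m.

h_p = 2.30 m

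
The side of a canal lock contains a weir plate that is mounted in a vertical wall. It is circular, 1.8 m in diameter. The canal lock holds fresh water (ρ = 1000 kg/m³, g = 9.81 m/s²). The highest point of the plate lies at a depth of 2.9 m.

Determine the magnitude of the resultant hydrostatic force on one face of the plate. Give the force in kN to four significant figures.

F ≈ 94.86 kN

γ = ρg = 1000 × 9.81 = 9810 N/m³ = 9.81 kN/m³.
The centroid is at the centre, 0.9 m below the top of the plate, so the centroid depth is h_c = 2.9 + 0.9 = 3.8 m.
A = π(0.9)² = 2.54469 m².
Resultant F = γ·h_c·A = 9.81 × 3.8 × 2.54469 = 94.861 kN.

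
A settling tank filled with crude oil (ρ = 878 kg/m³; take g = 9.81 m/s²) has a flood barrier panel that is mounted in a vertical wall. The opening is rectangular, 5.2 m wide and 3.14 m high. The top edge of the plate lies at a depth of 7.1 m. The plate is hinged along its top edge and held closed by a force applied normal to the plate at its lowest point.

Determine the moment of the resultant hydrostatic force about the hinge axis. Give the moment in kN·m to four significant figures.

γ = ρg = 878 × 9.81 / 1000 = 8.61318 kN/m³.
The centroid lies 3.14/2 = 1.57 m below the top edge, so the centroid depth is h_c = 7.1 + 1.57 = 8.67 m.
A = 5.2 × 3.14 = 16.328 m².
Resultant F = γ·h_c·A = 8.61318 × 8.67 × 16.328 = 1219.31 kN.
I_c = b·h³/12 = 5.2 × 3.14³/12 = 13.4156 m⁴.
Centre of pressure: y_p = y_c + I_c/(y_c·A) = 8.67 + 13.4156/(8.67 × 16.328) = 8.67 + 0.0947672 = 8.76477 m along the plane.
The resultant acts 1.57 + 0.0947672 = 1.66477 m (along the plate) below the hinge at the top edge, so the moment about the hinge is M = F × 1.66477 = 1219.31 × 1.66477 = 2029.87 kN·m.

M ≈ 2030 kN·m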